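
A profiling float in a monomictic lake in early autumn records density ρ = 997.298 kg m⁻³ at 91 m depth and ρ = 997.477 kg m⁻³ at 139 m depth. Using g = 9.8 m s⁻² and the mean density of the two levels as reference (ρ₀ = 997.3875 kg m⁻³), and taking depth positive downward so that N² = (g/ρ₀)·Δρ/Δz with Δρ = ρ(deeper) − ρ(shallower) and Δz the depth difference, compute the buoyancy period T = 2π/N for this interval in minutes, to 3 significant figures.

Δρ = 997.477 − 997.298 = 0.179 kg m⁻³ over Δz = 139 − 91 = 48 m.
N² = (9.8/997.3875) × (0.179/48) = 3.6642 × 10⁻⁵ s⁻².
N = √(3.6642 × 10⁻⁵) = 6.0533 × 10⁻³ rad s⁻¹, so T = 2π/N = 1.0380 × 10³ s = 17.300 min ≈ 17.3 min.

17.3 min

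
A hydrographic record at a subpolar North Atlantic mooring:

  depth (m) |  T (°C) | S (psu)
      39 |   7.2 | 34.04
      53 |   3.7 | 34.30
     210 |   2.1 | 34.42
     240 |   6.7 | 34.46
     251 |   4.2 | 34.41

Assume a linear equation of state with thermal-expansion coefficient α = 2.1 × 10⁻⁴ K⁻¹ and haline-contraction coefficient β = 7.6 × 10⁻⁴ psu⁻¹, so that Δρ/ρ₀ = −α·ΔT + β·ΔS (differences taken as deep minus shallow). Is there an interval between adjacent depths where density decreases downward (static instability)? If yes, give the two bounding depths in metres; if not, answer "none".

Evaluate Δρ/ρ₀ = −αΔT + βΔS across each adjacent pair:
  39–53 m: −αΔT+βΔS = −(2.1 × 10⁻⁴)(-3.5)+(7.6 × 10⁻⁴)(+0.26) = 9.3 × 10⁻⁴ → stable
  53–210 m: −αΔT+βΔS = −(2.1 × 10⁻⁴)(-1.6)+(7.6 × 10⁻⁴)(+0.12) = 4.3 × 10⁻⁴ → stable
  210–240 m: −αΔT+βΔS = −(2.1 × 10⁻⁴)(+4.6)+(7.6 × 10⁻⁴)(+0.04) = -9.4 × 10⁻⁴ → UNSTABLE
  240–251 m: −αΔT+βΔS = −(2.1 × 10⁻⁴)(-2.5)+(7.6 × 10⁻⁴)(-0.05) = 4.9 × 10⁻⁴ → stable
The 210–240 m interval has Δρ < 0: lighter water underlies denser water.

210–240 m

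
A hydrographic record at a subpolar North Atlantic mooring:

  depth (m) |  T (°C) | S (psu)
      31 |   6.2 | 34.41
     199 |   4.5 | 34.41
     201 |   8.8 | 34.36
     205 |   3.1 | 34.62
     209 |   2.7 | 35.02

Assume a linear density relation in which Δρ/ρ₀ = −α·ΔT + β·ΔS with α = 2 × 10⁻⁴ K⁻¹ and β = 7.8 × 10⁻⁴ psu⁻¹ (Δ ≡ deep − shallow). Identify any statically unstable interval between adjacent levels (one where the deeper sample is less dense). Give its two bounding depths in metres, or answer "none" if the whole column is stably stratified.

199–201 m

Evaluate Δρ/ρ₀ = −αΔT + βΔS across each adjacent pair:
  31–199 m: −αΔT+βΔS = −(2 × 10⁻⁴)(-1.7)+(7.8 × 10⁻⁴)(+0.00) = 3.4 × 10⁻⁴ → stable
  199–201 m: −αΔT+βΔS = −(2 × 10⁻⁴)(+4.3)+(7.8 × 10⁻⁴)(-0.05) = -9.0 × 10⁻⁴ → UNSTABLE
  201–205 m: −αΔT+βΔS = −(2 × 10⁻⁴)(-5.7)+(7.8 × 10⁻⁴)(+0.26) = 1.3 × 10⁻³ → stable
  205–209 m: −αΔT+βΔS = −(2 × 10⁻⁴)(-0.4)+(7.8 × 10⁻⁴)(+0.40) = 3.9 × 10⁻⁴ → stable
The 199–201 m interval has Δρ < 0: lighter water underlies denser water.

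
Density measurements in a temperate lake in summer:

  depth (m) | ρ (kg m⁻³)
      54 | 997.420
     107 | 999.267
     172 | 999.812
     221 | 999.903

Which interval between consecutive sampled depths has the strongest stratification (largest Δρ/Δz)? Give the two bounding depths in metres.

54–107 m

Compute the density gradient over each adjacent pair:
  54–107 m: Δρ/Δz = 1.847/53 = 0.035 kg m⁻⁴
  107–172 m: Δρ/Δz = 0.545/65 = 8.4 × 10⁻³ kg m⁻⁴
  172–221 m: Δρ/Δz = 0.091/49 = 1.9 × 10⁻³ kg m⁻⁴
The largest gradient is in the 54–107 m interval — the pycnocline.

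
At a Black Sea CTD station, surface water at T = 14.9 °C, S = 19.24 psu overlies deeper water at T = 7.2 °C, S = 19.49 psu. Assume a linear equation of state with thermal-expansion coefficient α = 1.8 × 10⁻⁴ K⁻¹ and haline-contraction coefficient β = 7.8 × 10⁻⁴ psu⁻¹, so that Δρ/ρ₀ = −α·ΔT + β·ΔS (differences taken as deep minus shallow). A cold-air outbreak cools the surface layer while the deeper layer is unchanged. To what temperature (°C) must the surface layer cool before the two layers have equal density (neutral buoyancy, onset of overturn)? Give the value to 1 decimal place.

Neutral buoyancy requires Δρ = 0, i.e. −α(T_deep − T_surf′) + β(S_deep − S_surf) = 0.
T_surf′ = T_deep − (β/α)·ΔS = 7.2 − (7.8 × 10⁻⁴/1.8 × 10⁻⁴)·(+0.25) = 6.117 °C.
Cooling required: 14.9 − (6.117) = 8.783 °C.

6.1 °C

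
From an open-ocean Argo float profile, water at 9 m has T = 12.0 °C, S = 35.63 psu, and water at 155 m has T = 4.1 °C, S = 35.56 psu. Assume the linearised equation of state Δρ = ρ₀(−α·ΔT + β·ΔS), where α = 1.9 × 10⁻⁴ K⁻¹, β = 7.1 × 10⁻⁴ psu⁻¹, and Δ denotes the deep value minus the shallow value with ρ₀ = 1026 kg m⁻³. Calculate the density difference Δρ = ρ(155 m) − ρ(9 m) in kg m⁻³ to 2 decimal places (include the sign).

ΔT = -7.9 K, ΔS = -0.07 psu (deep − shallow).
Δρ/ρ₀ = −(1.9 × 10⁻⁴)(-7.9) + (7.1 × 10⁻⁴)(-0.07) = 1.4513 × 10⁻³.
Δρ = 1026 × (1.4513 × 10⁻³) = +1.49 kg m⁻³.
Positive Δρ: denser below, stable.

+1.49 kg m⁻³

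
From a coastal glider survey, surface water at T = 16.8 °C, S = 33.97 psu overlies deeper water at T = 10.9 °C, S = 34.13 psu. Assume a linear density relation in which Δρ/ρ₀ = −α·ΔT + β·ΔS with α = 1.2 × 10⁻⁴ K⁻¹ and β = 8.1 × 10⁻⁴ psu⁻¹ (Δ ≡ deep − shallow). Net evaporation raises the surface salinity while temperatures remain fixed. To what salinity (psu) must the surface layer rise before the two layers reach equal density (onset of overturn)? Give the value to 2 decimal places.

35.00 psu

Neutral buoyancy requires −α(T_deep − T_surf) + β(S_deep − S_surf′) = 0.
S_surf′ = S_deep − (α/β)·ΔT = 34.13 − (1.2 × 10⁻⁴/8.1 × 10⁻⁴)·(-5.9) = 35.0041 psu.
Increase required: 35.0041 − 33.97 = 1.0341 psu.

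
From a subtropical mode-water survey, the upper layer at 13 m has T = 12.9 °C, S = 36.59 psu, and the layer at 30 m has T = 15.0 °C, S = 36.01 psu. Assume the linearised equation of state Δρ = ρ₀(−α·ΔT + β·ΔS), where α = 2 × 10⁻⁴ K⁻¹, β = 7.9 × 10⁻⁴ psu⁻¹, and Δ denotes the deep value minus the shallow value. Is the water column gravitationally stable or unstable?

ΔT = 15.0 − 12.9 = +2.1 K and ΔS = 36.01 − 36.59 = -0.58 psu (deep − shallow).
−αΔT = -4.20 × 10⁻⁴; βΔS = -4.582 × 10⁻⁴; sum Δρ/ρ₀ = -8.782 × 10⁻⁴.
Δρ/ρ₀ < 0, so Δρ < 0: deeper water is lighter → statically unstable; the column would overturn.

unstable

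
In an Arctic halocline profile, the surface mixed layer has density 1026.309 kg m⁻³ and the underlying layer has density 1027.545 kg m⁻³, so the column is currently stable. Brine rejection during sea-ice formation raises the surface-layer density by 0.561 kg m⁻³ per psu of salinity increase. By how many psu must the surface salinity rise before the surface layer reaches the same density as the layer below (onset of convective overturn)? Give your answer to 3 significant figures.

2.20 psu

Density deficit of the surface layer: 1027.545 − 1026.309 = 1.236 kg m⁻³.
Required change = 1.236 / 0.561 = 2.20 psu.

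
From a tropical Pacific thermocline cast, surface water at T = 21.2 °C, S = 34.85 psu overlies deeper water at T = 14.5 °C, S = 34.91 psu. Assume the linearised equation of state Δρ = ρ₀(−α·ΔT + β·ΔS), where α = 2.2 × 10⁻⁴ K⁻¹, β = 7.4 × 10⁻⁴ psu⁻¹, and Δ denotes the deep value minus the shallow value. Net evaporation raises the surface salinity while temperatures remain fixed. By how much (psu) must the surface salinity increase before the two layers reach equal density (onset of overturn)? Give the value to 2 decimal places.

Neutral buoyancy requires −α(T_deep − T_surf) + β(S_deep − S_surf′) = 0.
S_surf′ = S_deep − (α/β)·ΔT = 34.91 − (2.2 × 10⁻⁴/7.4 × 10⁻⁴)·(-6.7) = 36.9019 psu.
Increase required: 36.9019 − 34.85 = 2.0519 psu.

2.05 psu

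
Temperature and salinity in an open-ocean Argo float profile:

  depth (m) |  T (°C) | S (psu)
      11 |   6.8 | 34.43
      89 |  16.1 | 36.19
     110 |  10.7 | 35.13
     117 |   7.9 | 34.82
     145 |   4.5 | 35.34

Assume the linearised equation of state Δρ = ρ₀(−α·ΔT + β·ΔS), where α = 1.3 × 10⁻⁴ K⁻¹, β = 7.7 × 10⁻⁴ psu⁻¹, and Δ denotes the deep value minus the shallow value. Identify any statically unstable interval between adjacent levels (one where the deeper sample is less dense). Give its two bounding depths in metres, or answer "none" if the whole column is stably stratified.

89–110 m

Evaluate Δρ/ρ₀ = −αΔT + βΔS across each adjacent pair:
  11–89 m: −αΔT+βΔS = −(1.3 × 10⁻⁴)(+9.3)+(7.7 × 10⁻⁴)(+1.76) = 1.5 × 10⁻⁴ → stable
  89–110 m: −αΔT+βΔS = −(1.3 × 10⁻⁴)(-5.4)+(7.7 × 10⁻⁴)(-1.06) = -1.1 × 10⁻⁴ → UNSTABLE
  110–117 m: −αΔT+βΔS = −(1.3 × 10⁻⁴)(-2.8)+(7.7 × 10⁻⁴)(-0.31) = 1.3 × 10⁻⁴ → stable
  117–145 m: −αΔT+βΔS = −(1.3 × 10⁻⁴)(-3.4)+(7.7 × 10⁻⁴)(+0.52) = 8.4 × 10⁻⁴ → stable
The 89–110 m interval has Δρ < 0: lighter water underlies denser water.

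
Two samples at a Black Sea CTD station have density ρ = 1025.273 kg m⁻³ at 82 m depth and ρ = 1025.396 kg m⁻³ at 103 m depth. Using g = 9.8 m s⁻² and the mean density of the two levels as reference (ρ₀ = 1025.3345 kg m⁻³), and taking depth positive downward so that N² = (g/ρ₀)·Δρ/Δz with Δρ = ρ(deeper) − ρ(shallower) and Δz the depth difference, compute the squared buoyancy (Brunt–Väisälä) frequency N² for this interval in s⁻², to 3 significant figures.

Δρ = 1025.396 − 1025.273 = 0.123 kg m⁻³ over Δz = 103 − 82 = 21 m.
N² = (9.8/1025.3345) × (0.123/21) = 5.5982 × 10⁻⁵ s⁻² ≈ 5.60 × 10⁻⁵ s⁻².

5.60 × 10⁻⁵ s⁻²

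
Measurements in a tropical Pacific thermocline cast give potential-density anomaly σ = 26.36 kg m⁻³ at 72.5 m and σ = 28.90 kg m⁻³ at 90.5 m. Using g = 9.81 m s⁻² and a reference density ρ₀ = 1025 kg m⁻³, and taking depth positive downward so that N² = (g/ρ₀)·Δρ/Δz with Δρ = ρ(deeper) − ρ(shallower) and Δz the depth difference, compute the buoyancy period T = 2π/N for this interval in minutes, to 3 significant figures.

Δρ = 1028.90 − 1026.36 = 2.54 kg m⁻³ over Δz = 90.5 − 72.5 = 18 m.
N² = (9.81/1025) × (2.54/18) = 1.3505 × 10⁻³ s⁻².
N = √(1.3505 × 10⁻³) = 0.036749 rad s⁻¹, so T = 2π/N = 170.98 s = 2.8497 min ≈ 2.85 min.

2.85 min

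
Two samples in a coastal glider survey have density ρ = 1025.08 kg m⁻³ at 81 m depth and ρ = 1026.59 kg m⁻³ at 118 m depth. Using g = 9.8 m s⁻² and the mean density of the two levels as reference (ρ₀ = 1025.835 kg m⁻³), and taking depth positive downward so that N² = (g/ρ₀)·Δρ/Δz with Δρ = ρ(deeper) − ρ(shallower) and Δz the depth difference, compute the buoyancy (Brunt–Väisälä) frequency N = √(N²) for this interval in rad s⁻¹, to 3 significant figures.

Δρ = 1026.59 − 1025.08 = 1.51 kg m⁻³ over Δz = 118 − 81 = 37 m.
N² = (9.8/1025.835) × (1.51/37) = 3.8987 × 10⁻⁴ s⁻².
N = √(3.8987 × 10⁻⁴) = 0.019745 rad s⁻¹ ≈ 0.0197 rad s⁻¹.

0.0197 rad s⁻¹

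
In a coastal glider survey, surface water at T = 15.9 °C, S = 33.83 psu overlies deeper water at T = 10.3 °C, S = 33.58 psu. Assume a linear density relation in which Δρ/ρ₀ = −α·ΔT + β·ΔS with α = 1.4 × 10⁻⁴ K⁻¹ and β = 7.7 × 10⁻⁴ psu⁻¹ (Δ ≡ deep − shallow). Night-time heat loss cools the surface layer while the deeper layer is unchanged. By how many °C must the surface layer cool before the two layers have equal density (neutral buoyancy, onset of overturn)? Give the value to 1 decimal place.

4.2 °C

Neutral buoyancy requires Δρ = 0, i.e. −α(T_deep − T_surf′) + β(S_deep − S_surf) = 0.
T_surf′ = T_deep − (β/α)·ΔS = 10.3 − (7.7 × 10⁻⁴/1.4 × 10⁻⁴)·(-0.25) = 11.675 °C.
Cooling required: 15.9 − (11.675) = 4.225 °C.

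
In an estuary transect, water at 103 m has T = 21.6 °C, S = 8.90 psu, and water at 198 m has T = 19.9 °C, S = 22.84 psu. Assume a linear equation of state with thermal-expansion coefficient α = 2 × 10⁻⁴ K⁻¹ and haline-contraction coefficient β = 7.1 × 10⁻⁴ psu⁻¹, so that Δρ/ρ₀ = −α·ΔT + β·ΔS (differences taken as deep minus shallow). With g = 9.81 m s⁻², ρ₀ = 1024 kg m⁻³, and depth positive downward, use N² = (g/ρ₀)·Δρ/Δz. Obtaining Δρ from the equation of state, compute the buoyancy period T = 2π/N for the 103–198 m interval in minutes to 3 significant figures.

ΔT = -1.7 K, ΔS = +13.94 psu (deep − shallow).
Δρ/ρ₀ = −αΔT + βΔS = 3.40 × 10⁻⁴ + 9.8974 × 10⁻³ = 0.0102374, so Δρ ≈ 10.48 kg m⁻³.
N² = (g/ρ₀)·Δρ/Δz = g·(Δρ/ρ₀)/Δz = 9.81 × 0.0102374 / 95 = 1.0571 × 10⁻³ s⁻².
N = √(1.0571 × 10⁻³) = 0.032513 rad s⁻¹ → T = 2π/N = 193.25 s = 3.2208 min ≈ 3.22 min.

3.22 min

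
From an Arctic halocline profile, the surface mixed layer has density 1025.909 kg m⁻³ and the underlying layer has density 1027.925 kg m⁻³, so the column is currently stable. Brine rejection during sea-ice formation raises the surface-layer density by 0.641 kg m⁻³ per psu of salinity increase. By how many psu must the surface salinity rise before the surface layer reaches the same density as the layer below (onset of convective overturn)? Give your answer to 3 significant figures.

Density deficit of the surface layer: 1027.925 − 1025.909 = 2.016 kg m⁻³.
Required change = 2.016 / 0.641 = 3.15 psu.

3.15 psu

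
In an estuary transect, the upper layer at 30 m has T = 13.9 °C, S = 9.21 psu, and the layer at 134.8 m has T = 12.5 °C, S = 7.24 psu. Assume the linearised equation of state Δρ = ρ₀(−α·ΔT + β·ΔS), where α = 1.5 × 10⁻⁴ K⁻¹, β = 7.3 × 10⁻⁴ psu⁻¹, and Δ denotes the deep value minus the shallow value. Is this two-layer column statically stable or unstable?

unstable

ΔT = 12.5 − 13.9 = -1.4 K and ΔS = 7.24 − 9.21 = -1.97 psu (deep − shallow).
−αΔT = 2.10 × 10⁻⁴; βΔS = -1.4381 × 10⁻³; sum Δρ/ρ₀ = -1.2281 × 10⁻³.
Δρ/ρ₀ < 0, so Δρ < 0: deeper water is lighter → statically unstable; the column would overturn.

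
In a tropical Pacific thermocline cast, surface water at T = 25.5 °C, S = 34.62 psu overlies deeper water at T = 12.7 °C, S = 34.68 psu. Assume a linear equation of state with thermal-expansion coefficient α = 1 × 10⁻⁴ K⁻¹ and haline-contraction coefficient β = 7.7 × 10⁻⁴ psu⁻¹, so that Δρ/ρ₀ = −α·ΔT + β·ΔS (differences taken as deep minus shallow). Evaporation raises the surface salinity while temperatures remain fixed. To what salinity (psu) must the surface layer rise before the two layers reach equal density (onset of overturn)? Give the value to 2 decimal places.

36.34 psu

Neutral buoyancy requires −α(T_deep − T_surf) + β(S_deep − S_surf′) = 0.
S_surf′ = S_deep − (α/β)·ΔT = 34.68 − (1 × 10⁻⁴/7.7 × 10⁻⁴)·(-12.8) = 36.3423 psu.
Increase required: 36.3423 − 34.62 = 1.7223 psu.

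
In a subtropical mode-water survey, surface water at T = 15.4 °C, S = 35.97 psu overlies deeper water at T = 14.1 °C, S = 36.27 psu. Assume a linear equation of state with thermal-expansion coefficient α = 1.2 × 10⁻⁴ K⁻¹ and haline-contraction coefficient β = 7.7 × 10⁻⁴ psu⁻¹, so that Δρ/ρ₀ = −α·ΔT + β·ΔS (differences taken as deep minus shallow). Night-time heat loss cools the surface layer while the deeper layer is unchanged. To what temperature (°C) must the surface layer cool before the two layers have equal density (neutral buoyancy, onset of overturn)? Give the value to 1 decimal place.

12.2 °C

Neutral buoyancy requires Δρ = 0, i.e. −α(T_deep − T_surf′) + β(S_deep − S_surf) = 0.
T_surf′ = T_deep − (β/α)·ΔS = 14.1 − (7.7 × 10⁻⁴/1.2 × 10⁻⁴)·(+0.30) = 12.175 °C.
Cooling required: 15.4 − (12.175) = 3.225 °C.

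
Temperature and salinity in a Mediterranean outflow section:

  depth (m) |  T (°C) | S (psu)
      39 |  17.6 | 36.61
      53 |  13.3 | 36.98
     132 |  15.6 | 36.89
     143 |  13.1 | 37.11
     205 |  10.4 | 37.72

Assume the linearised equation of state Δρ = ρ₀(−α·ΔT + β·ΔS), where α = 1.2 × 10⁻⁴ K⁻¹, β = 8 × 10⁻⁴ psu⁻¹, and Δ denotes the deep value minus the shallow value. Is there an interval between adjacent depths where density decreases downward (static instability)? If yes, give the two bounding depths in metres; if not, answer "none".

53–132 m

Evaluate Δρ/ρ₀ = −αΔT + βΔS across each adjacent pair:
  39–53 m: −αΔT+βΔS = −(1.2 × 10⁻⁴)(-4.3)+(8 × 10⁻⁴)(+0.37) = 8.1 × 10⁻⁴ → stable
  53–132 m: −αΔT+βΔS = −(1.2 × 10⁻⁴)(+2.3)+(8 × 10⁻⁴)(-0.09) = -3.5 × 10⁻⁴ → UNSTABLE
  132–143 m: −αΔT+βΔS = −(1.2 × 10⁻⁴)(-2.5)+(8 × 10⁻⁴)(+0.22) = 4.8 × 10⁻⁴ → stable
  143–205 m: −αΔT+βΔS = −(1.2 × 10⁻⁴)(-2.7)+(8 × 10⁻⁴)(+0.61) = 8.1 × 10⁻⁴ → stable
The 53–132 m interval has Δρ < 0: lighter water underlies denser water.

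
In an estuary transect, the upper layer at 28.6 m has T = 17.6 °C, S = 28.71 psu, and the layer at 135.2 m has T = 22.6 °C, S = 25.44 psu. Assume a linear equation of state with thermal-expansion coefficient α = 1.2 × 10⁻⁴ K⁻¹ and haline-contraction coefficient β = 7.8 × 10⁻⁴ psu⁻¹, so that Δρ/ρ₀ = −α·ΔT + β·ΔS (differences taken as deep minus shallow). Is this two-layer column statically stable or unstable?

ΔT = 22.6 − 17.6 = +5.0 K and ΔS = 25.44 − 28.71 = -3.27 psu (deep − shallow).
−αΔT = -6.00 × 10⁻⁴; βΔS = -2.5506 × 10⁻³; sum Δρ/ρ₀ = -3.1506 × 10⁻³.
Δρ/ρ₀ < 0, so Δρ < 0: deeper water is lighter → statically unstable; the column would overturn.

unstable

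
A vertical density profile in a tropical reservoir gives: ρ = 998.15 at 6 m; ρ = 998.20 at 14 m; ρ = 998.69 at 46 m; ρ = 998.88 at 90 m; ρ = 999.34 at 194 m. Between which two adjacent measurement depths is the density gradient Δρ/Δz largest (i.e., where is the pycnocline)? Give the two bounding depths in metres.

Compute the density gradient over each adjacent pair:
  6–14 m: Δρ/Δz = 0.05/8 = 6.3 × 10⁻³ kg m⁻⁴
  14–46 m: Δρ/Δz = 0.49/32 = 0.015 kg m⁻⁴
  46–90 m: Δρ/Δz = 0.19/44 = 4.3 × 10⁻³ kg m⁻⁴
  90–194 m: Δρ/Δz = 0.46/104 = 4.4 × 10⁻³ kg m⁻⁴
The largest gradient is in the 14–46 m interval — the pycnocline.

14–46 m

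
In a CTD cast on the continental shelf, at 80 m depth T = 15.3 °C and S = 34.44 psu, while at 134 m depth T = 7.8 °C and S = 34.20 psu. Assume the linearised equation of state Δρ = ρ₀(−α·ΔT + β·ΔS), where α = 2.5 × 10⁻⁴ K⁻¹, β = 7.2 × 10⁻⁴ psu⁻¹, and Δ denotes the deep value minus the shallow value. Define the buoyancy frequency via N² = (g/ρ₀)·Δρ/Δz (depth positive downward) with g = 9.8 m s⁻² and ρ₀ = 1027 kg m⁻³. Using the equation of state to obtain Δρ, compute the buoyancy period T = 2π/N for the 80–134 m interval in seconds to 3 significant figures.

357 s

ΔT = -7.5 K, ΔS = -0.24 psu (deep − shallow).
Δρ/ρ₀ = −αΔT + βΔS = 1.875 × 10⁻³ − 1.728 × 10⁻⁴ = 1.7022 × 10⁻³, so Δρ ≈ 1.748 kg m⁻³.
N² = (g/ρ₀)·Δρ/Δz = g·(Δρ/ρ₀)/Δz = 9.8 × 1.7022 × 10⁻³ / 54 = 3.0892 × 10⁻⁴ s⁻².
N = √(3.0892 × 10⁻⁴) = 0.017576 rad s⁻¹ → T = 2π/N = 357.49 s ≈ 357 s.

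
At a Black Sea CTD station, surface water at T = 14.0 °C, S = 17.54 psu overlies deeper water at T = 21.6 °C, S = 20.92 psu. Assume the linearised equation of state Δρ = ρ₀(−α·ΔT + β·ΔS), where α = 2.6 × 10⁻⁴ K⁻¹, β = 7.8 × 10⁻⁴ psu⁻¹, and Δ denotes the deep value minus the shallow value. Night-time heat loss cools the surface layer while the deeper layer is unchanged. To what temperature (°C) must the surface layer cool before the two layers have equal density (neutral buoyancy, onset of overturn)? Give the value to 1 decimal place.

Neutral buoyancy requires Δρ = 0, i.e. −α(T_deep − T_surf′) + β(S_deep − S_surf) = 0.
T_surf′ = T_deep − (β/α)·ΔS = 21.6 − (7.8 × 10⁻⁴/2.6 × 10⁻⁴)·(+3.38) = 11.460 °C.
Cooling required: 14.0 − (11.460) = 2.540 °C.

11.5 °C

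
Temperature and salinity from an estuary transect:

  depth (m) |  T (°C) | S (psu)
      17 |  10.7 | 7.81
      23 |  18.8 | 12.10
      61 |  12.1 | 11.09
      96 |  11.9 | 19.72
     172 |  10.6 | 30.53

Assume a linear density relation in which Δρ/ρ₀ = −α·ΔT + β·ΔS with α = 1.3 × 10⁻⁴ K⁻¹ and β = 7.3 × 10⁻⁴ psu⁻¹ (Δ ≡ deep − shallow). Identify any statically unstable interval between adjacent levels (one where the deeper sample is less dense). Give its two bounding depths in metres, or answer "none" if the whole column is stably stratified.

Evaluate Δρ/ρ₀ = −αΔT + βΔS across each adjacent pair:
  17–23 m: −αΔT+βΔS = −(1.3 × 10⁻⁴)(+8.1)+(7.3 × 10⁻⁴)(+4.29) = 2.1 × 10⁻³ → stable
  23–61 m: −αΔT+βΔS = −(1.3 × 10⁻⁴)(-6.7)+(7.3 × 10⁻⁴)(-1.01) = 1.3 × 10⁻⁴ → stable
  61–96 m: −αΔT+βΔS = −(1.3 × 10⁻⁴)(-0.2)+(7.3 × 10⁻⁴)(+8.63) = 6.3 × 10⁻³ → stable
  96–172 m: −αΔT+βΔS = −(1.3 × 10⁻⁴)(-1.3)+(7.3 × 10⁻⁴)(+10.81) = 8.1 × 10⁻³ → stable
Every interval has Δρ > 0: the column is stably stratified throughout.

none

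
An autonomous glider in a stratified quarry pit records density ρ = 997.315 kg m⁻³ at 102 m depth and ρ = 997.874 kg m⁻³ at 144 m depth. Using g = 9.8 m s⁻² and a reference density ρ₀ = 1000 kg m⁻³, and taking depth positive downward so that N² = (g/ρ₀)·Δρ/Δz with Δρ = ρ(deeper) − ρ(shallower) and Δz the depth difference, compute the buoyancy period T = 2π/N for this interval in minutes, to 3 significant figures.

9.17 min

Δρ = 997.874 − 997.315 = 0.559 kg m⁻³ over Δz = 144 − 102 = 42 m.
N² = (9.8/1000) × (0.559/42) = 1.3043 × 10⁻⁴ s⁻².
N = √(1.3043 × 10⁻⁴) = 0.011421 rad s⁻¹, so T = 2π/N = 550.14 s = 9.1690 min ≈ 9.17 min.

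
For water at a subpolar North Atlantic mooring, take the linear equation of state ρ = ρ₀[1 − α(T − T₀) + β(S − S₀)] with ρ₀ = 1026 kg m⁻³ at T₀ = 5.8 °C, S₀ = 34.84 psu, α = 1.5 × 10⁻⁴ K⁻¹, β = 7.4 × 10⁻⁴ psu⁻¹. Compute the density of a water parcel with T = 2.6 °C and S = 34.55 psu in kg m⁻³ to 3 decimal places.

1026.272 kg m⁻³

T − T₀ = -3.2 K, S − S₀ = -0.29 psu.
Bracket = 1 − α·(-3.2) + β·(-0.29) = 1 + (2.654 × 10⁻⁴) = 1.0002654.
ρ = 1026 × 1.0002654 = 1026.272 kg m⁻³.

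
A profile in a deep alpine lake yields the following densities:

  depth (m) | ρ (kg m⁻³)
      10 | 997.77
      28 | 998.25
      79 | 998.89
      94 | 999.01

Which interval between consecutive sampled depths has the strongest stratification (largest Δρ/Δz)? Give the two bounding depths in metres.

Compute the density gradient over each adjacent pair:
  10–28 m: Δρ/Δz = 0.48/18 = 0.027 kg m⁻⁴
  28–79 m: Δρ/Δz = 0.64/51 = 0.013 kg m⁻⁴
  79–94 m: Δρ/Δz = 0.12/15 = 8.0 × 10⁻³ kg m⁻⁴
The largest gradient is in the 10–28 m interval — the pycnocline.

10–28 m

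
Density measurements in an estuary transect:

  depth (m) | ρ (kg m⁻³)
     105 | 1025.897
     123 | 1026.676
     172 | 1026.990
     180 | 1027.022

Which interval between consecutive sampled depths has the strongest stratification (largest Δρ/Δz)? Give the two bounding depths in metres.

105–123 m

Compute the density gradient over each adjacent pair:
  105–123 m: Δρ/Δz = 0.779/18 = 0.043 kg m⁻⁴
  123–172 m: Δρ/Δz = 0.314/49 = 6.4 × 10⁻³ kg m⁻⁴
  172–180 m: Δρ/Δz = 0.032/8 = 4.0 × 10⁻³ kg m⁻⁴
The largest gradient is in the 105–123 m interval — the pycnocline.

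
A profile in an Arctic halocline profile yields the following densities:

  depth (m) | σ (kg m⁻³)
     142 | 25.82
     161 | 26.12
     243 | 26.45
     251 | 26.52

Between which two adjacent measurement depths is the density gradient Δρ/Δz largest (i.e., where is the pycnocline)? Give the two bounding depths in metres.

Compute the density gradient over each adjacent pair:
  142–161 m: Δρ/Δz = 0.30/19 = 0.016 kg m⁻⁴
  161–243 m: Δρ/Δz = 0.33/82 = 4.0 × 10⁻³ kg m⁻⁴
  243–251 m: Δρ/Δz = 0.07/8 = 8.8 × 10⁻³ kg m⁻⁴
The largest gradient is in the 142–161 m interval — the pycnocline.

142–161 m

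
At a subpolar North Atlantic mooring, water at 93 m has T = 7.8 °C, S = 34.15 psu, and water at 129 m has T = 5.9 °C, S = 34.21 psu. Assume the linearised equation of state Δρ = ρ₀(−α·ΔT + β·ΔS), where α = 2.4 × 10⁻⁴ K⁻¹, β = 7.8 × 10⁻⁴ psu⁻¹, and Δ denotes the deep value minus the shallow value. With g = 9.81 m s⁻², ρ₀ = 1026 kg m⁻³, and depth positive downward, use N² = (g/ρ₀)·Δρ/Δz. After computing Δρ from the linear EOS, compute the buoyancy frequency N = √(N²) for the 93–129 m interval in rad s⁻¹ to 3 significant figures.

0.0117 rad s⁻¹

ΔT = -1.9 K, ΔS = +0.06 psu (deep − shallow).
Δρ/ρ₀ = −αΔT + βΔS = 4.56 × 10⁻⁴ + 4.68 × 10⁻⁵ = 5.028 × 10⁻⁴, so Δρ ≈ 0.5159 kg m⁻³.
N² = (g/ρ₀)·Δρ/Δz = g·(Δρ/ρ₀)/Δz = 9.81 × 5.028 × 10⁻⁴ / 36 = 1.3701 × 10⁻⁴ s⁻².
N = √(1.3701 × 10⁻⁴) = 0.011705 rad s⁻¹ ≈ 0.0117 rad s⁻¹.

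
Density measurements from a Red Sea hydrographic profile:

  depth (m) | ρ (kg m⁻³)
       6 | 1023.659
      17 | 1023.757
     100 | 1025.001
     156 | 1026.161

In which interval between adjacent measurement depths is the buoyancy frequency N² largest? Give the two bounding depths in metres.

100–156 m

Compute the density gradient over each adjacent pair:
  6–17 m: Δρ/Δz = 0.098/11 = 8.9 × 10⁻³ kg m⁻⁴
  17–100 m: Δρ/Δz = 1.244/83 = 0.015 kg m⁻⁴
  100–156 m: Δρ/Δz = 1.160/56 = 0.021 kg m⁻⁴
The largest gradient is in the 100–156 m interval — the pycnocline.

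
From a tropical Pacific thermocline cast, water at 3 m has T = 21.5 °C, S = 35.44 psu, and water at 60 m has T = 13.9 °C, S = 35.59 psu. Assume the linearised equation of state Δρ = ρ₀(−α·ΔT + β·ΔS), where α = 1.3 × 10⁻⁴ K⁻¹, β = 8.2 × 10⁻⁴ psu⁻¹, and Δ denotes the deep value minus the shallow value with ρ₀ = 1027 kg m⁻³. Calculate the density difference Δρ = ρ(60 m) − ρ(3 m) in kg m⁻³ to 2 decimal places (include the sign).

ΔT = -7.6 K, ΔS = +0.15 psu (deep − shallow).
Δρ/ρ₀ = −(1.3 × 10⁻⁴)(-7.6) + (8.2 × 10⁻⁴)(+0.15) = 1.111 × 10⁻³.
Δρ = 1027 × (1.111 × 10⁻³) = +1.14 kg m⁻³.
Positive Δρ: denser below, stable.

+1.14 kg m⁻³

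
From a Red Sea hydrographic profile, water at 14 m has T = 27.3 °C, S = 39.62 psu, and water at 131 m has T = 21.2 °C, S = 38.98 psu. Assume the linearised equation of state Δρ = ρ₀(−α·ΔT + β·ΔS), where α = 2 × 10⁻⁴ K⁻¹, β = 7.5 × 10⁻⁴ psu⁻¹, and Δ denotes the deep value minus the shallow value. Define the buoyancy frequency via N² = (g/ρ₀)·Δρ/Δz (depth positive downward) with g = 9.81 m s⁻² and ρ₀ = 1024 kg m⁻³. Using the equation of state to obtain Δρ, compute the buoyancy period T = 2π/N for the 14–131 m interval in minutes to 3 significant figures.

13.3 min

ΔT = -6.1 K, ΔS = -0.64 psu (deep − shallow).
Δρ/ρ₀ = −αΔT + βΔS = 1.22 × 10⁻³ − 4.80 × 10⁻⁴ = 7.40 × 10⁻⁴, so Δρ ≈ 0.7578 kg m⁻³.
N² = (g/ρ₀)·Δρ/Δz = g·(Δρ/ρ₀)/Δz = 9.81 × 7.40 × 10⁻⁴ / 117 = 6.2046 × 10⁻⁵ s⁻².
N = √(6.2046 × 10⁻⁵) = 7.8769 × 10⁻³ rad s⁻¹ → T = 2π/N = 797.67 s = 13.294 min ≈ 13.3 min.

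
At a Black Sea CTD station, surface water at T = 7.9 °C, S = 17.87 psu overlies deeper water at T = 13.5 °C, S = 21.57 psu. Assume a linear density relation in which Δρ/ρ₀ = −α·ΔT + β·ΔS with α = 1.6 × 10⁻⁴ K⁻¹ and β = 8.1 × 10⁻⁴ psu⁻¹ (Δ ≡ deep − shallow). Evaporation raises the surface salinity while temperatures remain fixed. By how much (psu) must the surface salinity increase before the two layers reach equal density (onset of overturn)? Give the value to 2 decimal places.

2.59 psu

Neutral buoyancy requires −α(T_deep − T_surf) + β(S_deep − S_surf′) = 0.
S_surf′ = S_deep − (α/β)·ΔT = 21.57 − (1.6 × 10⁻⁴/8.1 × 10⁻⁴)·(+5.6) = 20.4638 psu.
Increase required: 20.4638 − 17.87 = 2.5938 psu.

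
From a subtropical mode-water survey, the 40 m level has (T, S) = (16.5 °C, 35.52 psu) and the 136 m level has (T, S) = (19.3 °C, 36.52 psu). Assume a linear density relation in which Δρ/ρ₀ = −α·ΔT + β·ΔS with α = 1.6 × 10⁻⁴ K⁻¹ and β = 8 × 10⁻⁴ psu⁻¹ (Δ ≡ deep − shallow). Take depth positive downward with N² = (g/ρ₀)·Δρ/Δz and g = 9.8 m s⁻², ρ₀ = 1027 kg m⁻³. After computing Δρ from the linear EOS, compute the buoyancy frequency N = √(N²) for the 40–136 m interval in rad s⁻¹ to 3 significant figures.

ΔT = +2.8 K, ΔS = +1.00 psu (deep − shallow).
Δρ/ρ₀ = −αΔT + βΔS = -4.48 × 10⁻⁴ + 8.00 × 10⁻⁴ = 3.52 × 10⁻⁴, so Δρ ≈ 0.3615 kg m⁻³.
N² = (g/ρ₀)·Δρ/Δz = g·(Δρ/ρ₀)/Δz = 9.8 × 3.52 × 10⁻⁴ / 96 = 3.5933 × 10⁻⁵ s⁻².
N = √(3.5933 × 10⁻⁵) = 5.9944 × 10⁻³ rad s⁻¹ ≈ 5.99 × 10⁻³ rad s⁻¹.

5.99 × 10⁻³ rad s⁻¹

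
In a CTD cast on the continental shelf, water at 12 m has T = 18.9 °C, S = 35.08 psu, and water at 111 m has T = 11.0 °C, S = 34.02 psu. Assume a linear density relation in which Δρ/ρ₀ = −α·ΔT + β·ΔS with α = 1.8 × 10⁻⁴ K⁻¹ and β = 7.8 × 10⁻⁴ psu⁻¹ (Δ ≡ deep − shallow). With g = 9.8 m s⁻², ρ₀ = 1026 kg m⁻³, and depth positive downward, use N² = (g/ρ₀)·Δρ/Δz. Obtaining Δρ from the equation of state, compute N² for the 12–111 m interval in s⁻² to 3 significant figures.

5.89 × 10⁻⁵ s⁻²

ΔT = -7.9 K, ΔS = -1.06 psu (deep − shallow).
Δρ/ρ₀ = −αΔT + βΔS = 1.422 × 10⁻³ − 8.268 × 10⁻⁴ = 5.952 × 10⁻⁴, so Δρ ≈ 0.6107 kg m⁻³.
N² = (g/ρ₀)·Δρ/Δz = g·(Δρ/ρ₀)/Δz = 9.8 × 5.952 × 10⁻⁴ / 99 = 5.8919 × 10⁻⁵ s⁻² ≈ 5.89 × 10⁻⁵ s⁻².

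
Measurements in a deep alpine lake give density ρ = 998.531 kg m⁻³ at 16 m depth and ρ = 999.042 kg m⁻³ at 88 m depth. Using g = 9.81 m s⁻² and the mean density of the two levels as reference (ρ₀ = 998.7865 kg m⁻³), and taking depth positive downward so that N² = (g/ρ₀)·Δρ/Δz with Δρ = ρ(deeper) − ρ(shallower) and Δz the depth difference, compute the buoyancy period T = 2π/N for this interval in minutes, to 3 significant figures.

12.5 min

Δρ = 999.042 − 998.531 = 0.511 kg m⁻³ over Δz = 88 − 16 = 72 m.
N² = (9.81/998.7865) × (0.511/72) = 6.9708 × 10⁻⁵ s⁻².
N = √(6.9708 × 10⁻⁵) = 8.3491 × 10⁻³ rad s⁻¹, so T = 2π/N = 752.56 s = 12.543 min ≈ 12.5 min.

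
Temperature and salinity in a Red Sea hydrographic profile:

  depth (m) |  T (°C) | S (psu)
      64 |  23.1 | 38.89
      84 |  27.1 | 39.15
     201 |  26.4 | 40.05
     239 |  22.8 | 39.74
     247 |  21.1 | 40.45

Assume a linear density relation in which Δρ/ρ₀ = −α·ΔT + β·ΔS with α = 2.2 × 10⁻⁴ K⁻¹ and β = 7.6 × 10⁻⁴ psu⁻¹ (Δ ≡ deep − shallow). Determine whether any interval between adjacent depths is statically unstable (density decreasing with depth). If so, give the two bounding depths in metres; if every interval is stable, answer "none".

Evaluate Δρ/ρ₀ = −αΔT + βΔS across each adjacent pair:
  64–84 m: −αΔT+βΔS = −(2.2 × 10⁻⁴)(+4.0)+(7.6 × 10⁻⁴)(+0.26) = -6.8 × 10⁻⁴ → UNSTABLE
  84–201 m: −αΔT+βΔS = −(2.2 × 10⁻⁴)(-0.7)+(7.6 × 10⁻⁴)(+0.90) = 8.4 × 10⁻⁴ → stable
  201–239 m: −αΔT+βΔS = −(2.2 × 10⁻⁴)(-3.6)+(7.6 × 10⁻⁴)(-0.31) = 5.6 × 10⁻⁴ → stable
  239–247 m: −αΔT+βΔS = −(2.2 × 10⁻⁴)(-1.7)+(7.6 × 10⁻⁴)(+0.71) = 9.1 × 10⁻⁴ → stable
The 64–84 m interval has Δρ < 0: lighter water underlies denser water.

64–84 m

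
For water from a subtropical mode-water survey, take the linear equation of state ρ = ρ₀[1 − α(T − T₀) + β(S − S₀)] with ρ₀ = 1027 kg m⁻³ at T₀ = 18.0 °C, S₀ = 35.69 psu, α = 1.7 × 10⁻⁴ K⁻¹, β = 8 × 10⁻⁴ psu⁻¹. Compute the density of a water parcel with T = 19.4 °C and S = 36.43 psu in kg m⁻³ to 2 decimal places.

1027.36 kg m⁻³

T − T₀ = +1.4 K, S − S₀ = +0.74 psu.
Bracket = 1 − α·(+1.4) + β·(+0.74) = 1 + (3.54 × 10⁻⁴) = 1.0003540.
ρ = 1027 × 1.0003540 = 1027.36 kg m⁻³.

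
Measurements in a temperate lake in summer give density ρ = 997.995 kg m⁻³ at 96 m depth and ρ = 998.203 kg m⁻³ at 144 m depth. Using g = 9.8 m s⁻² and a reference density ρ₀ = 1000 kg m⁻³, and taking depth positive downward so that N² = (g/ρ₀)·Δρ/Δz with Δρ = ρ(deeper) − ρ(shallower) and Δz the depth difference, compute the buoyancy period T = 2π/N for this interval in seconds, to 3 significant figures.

Δρ = 998.203 − 997.995 = 0.208 kg m⁻³ over Δz = 144 − 96 = 48 m.
N² = (9.8/1000) × (0.208/48) = 4.2467 × 10⁻⁵ s⁻².
N = √(4.2467 × 10⁻⁵) = 6.5167 × 10⁻³ rad s⁻¹, so T = 2π/N = 964.17 s ≈ 964 s.
A positive N² confirms static stability across the interval.

964 s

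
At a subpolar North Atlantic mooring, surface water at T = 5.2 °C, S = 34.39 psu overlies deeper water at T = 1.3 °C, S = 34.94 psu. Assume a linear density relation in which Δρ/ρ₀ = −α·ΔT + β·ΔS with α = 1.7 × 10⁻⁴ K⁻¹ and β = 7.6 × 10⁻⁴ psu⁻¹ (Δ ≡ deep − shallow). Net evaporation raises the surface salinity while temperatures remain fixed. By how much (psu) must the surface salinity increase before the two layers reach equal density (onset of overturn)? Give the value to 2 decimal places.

Neutral buoyancy requires −α(T_deep − T_surf) + β(S_deep − S_surf′) = 0.
S_surf′ = S_deep − (α/β)·ΔT = 34.94 − (1.7 × 10⁻⁴/7.6 × 10⁻⁴)·(-3.9) = 35.8124 psu.
Increase required: 35.8124 − 34.39 = 1.4224 psu.

1.42 psu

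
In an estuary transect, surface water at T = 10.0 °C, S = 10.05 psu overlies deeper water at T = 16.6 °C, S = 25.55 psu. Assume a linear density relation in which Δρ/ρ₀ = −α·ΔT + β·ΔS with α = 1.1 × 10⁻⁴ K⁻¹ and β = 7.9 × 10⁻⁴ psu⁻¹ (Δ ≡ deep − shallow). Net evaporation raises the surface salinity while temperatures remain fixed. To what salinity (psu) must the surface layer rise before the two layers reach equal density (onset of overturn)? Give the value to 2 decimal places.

Neutral buoyancy requires −α(T_deep − T_surf) + β(S_deep − S_surf′) = 0.
S_surf′ = S_deep − (α/β)·ΔT = 25.55 − (1.1 × 10⁻⁴/7.9 × 10⁻⁴)·(+6.6) = 24.6310 psu.
Increase required: 24.6310 − 10.05 = 14.5810 psu.

24.63 psu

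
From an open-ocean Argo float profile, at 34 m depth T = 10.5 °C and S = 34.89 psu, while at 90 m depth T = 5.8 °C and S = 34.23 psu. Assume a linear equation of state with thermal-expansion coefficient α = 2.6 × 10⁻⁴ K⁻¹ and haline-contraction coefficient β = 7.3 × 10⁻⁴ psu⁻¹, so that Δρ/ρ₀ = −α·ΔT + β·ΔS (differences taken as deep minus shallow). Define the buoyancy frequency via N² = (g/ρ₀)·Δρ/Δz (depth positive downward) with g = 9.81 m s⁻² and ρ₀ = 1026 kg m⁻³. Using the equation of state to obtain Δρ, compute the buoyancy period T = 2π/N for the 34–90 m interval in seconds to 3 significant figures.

ΔT = -4.7 K, ΔS = -0.66 psu (deep − shallow).
Δρ/ρ₀ = −αΔT + βΔS = 1.222 × 10⁻³ − 4.818 × 10⁻⁴ = 7.402 × 10⁻⁴, so Δρ ≈ 0.7594 kg m⁻³.
N² = (g/ρ₀)·Δρ/Δz = g·(Δρ/ρ₀)/Δz = 9.81 × 7.402 × 10⁻⁴ / 56 = 1.2967 × 10⁻⁴ s⁻².
N = √(1.2967 × 10⁻⁴) = 0.011387 rad s⁻¹ → T = 2π/N = 551.79 s ≈ 552 s.

552 s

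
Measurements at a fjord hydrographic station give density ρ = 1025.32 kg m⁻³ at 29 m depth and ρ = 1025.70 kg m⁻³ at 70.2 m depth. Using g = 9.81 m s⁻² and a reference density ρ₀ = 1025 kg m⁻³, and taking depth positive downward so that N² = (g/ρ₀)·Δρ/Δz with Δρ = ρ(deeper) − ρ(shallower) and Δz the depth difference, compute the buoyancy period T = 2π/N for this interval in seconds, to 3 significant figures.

Δρ = 1025.70 − 1025.32 = 0.38 kg m⁻³ over Δz = 70.2 − 29 = 41.2 m.
N² = (9.81/1025) × (0.38/41.2) = 8.8274 × 10⁻⁵ s⁻².
N = √(8.8274 × 10⁻⁵) = 9.3954 × 10⁻³ rad s⁻¹, so T = 2π/N = 668.75 s ≈ 669 s.

669 s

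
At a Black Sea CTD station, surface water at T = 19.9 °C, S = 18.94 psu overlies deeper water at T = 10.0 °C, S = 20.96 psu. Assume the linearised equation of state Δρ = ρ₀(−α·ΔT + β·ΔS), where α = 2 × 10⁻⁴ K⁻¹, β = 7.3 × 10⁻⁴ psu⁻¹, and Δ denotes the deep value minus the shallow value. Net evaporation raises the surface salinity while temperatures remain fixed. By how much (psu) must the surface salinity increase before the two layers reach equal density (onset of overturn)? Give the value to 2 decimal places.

4.73 psu

Neutral buoyancy requires −α(T_deep − T_surf) + β(S_deep − S_surf′) = 0.
S_surf′ = S_deep − (α/β)·ΔT = 20.96 − (2 × 10⁻⁴/7.3 × 10⁻⁴)·(-9.9) = 23.6723 psu.
Increase required: 23.6723 − 18.94 = 4.7323 psu.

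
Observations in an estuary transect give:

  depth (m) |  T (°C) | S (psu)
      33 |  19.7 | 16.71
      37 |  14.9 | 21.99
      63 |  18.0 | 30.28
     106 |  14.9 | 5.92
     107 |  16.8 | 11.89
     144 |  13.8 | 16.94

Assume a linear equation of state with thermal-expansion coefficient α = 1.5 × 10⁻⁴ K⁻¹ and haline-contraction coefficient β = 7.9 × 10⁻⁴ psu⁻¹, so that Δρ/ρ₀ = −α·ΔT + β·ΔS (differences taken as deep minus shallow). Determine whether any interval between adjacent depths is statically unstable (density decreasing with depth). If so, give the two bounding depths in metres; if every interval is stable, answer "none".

Evaluate Δρ/ρ₀ = −αΔT + βΔS across each adjacent pair:
  33–37 m: −αΔT+βΔS = −(1.5 × 10⁻⁴)(-4.8)+(7.9 × 10⁻⁴)(+5.28) = 4.9 × 10⁻³ → stable
  37–63 m: −αΔT+βΔS = −(1.5 × 10⁻⁴)(+3.1)+(7.9 × 10⁻⁴)(+8.29) = 6.1 × 10⁻³ → stable
  63–106 m: −αΔT+βΔS = −(1.5 × 10⁻⁴)(-3.1)+(7.9 × 10⁻⁴)(-24.36) = -0.019 → UNSTABLE
  106–107 m: −αΔT+βΔS = −(1.5 × 10⁻⁴)(+1.9)+(7.9 × 10⁻⁴)(+5.97) = 4.4 × 10⁻³ → stable
  107–144 m: −αΔT+βΔS = −(1.5 × 10⁻⁴)(-3.0)+(7.9 × 10⁻⁴)(+5.05) = 4.4 × 10⁻³ → stable
The 63–106 m interval has Δρ < 0: lighter water underlies denser water.

63–106 m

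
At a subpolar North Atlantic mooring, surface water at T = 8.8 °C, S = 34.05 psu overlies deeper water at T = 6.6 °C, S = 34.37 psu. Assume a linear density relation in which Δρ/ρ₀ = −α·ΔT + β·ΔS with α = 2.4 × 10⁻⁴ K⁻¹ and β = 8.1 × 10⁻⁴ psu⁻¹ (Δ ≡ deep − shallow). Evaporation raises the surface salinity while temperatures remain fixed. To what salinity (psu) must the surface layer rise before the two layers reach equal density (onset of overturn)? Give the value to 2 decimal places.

Neutral buoyancy requires −α(T_deep − T_surf) + β(S_deep − S_surf′) = 0.
S_surf′ = S_deep − (α/β)·ΔT = 34.37 − (2.4 × 10⁻⁴/8.1 × 10⁻⁴)·(-2.2) = 35.0219 psu.
Increase required: 35.0219 − 34.05 = 0.9719 psu.

35.02 psu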